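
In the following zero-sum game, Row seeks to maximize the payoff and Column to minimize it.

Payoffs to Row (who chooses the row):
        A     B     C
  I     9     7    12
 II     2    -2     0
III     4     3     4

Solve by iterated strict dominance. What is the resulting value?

Column A is strictly dominated by B for Column (7<9, -2<2, 3<4); eliminate A.
Row II is strictly dominated by row I (7>-2, 12>0); eliminate II.
Column C is strictly dominated by B for Column (7<12, 3<4); eliminate C.
Row III is strictly dominated by row I (7>3); eliminate III.
Only (I, B) remains, with payoff 7.

7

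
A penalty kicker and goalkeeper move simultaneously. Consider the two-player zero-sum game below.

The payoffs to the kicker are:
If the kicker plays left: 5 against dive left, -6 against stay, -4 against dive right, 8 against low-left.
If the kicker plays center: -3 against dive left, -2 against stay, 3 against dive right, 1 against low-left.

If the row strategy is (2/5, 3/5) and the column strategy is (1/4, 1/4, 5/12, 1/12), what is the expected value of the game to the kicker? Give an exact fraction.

Against (1/4, 1/4, 5/12, 1/12), each row's expected payoff is left: -5/4; center: 1/12.
Taking the (2/5, 3/5)-weighted average: (2/5)·(-5/4) + (3/5)·(1/12) = -9/20.

-9/20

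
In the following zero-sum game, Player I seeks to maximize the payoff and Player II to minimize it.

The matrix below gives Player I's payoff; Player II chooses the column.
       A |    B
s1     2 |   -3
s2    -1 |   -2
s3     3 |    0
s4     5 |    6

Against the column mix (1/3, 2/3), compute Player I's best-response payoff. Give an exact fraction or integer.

17/3

s1: (2)·(1/3) + (-3)·(2/3) = -4/3.
s2: (-1)·(1/3) + (-2)·(2/3) = -5/3.
s3: (3)·(1/3) + (0)·(2/3) = 1.
s4: (5)·(1/3) + (6)·(2/3) = 17/3.
The best pure response is s4 with expected payoff 17/3.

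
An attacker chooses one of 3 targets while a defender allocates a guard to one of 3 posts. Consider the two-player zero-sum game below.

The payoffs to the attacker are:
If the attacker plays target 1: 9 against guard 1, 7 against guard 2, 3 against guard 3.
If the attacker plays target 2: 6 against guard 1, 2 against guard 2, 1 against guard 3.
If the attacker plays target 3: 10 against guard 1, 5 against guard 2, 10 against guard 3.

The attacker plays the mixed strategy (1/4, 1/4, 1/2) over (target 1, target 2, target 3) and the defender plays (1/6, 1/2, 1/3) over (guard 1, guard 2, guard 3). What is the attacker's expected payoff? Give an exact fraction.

35/6

Against (1/6, 1/2, 1/3), each row's expected payoff is target 1: 6; target 2: 7/3; target 3: 15/2.
Taking the (1/4, 1/4, 1/2)-weighted average: (1/4)·(6) + (1/4)·(7/3) + (1/2)·(15/2) = 35/6.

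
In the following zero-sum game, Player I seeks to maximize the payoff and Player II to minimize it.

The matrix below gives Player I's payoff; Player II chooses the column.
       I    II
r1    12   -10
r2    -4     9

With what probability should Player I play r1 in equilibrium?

Row minima are -10 and -4, so Player I's maximin is -4; column maxima are 12 and 9, so Player II's minimax is 9. These differ, so the equilibrium is in mixed strategies.
Let Player I play r1 with probability p. Player II is indifferent when 12p − 4(1−p) = −10p + 9(1−p), giving p = 13/35.

13/35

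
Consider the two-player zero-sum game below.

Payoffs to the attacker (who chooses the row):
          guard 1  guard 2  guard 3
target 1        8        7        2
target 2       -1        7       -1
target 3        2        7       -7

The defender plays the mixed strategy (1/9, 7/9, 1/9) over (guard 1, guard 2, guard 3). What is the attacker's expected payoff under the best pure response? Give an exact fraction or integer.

59/9

target 1: (8)·(1/9) + (7)·(7/9) + (2)·(1/9) = 59/9.
target 2: (-1)·(1/9) + (7)·(7/9) + (-1)·(1/9) = 47/9.
target 3: (2)·(1/9) + (7)·(7/9) + (-7)·(1/9) = 44/9.
The best pure response is target 1 with expected payoff 59/9.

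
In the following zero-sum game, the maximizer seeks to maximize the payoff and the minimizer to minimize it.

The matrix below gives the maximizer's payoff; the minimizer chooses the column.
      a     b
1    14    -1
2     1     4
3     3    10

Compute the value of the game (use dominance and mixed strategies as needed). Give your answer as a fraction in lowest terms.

Row 2 is strictly dominated by row 3, so the maximizer never plays it.
The remaining 2×2 game on (1, 3) × (a, b) has no saddle point. Let the maximizer play 1 with probability p; indifference gives 14p + 3(1−p) = −p + 10(1−p), so p = 7/22.
Similarly the minimizer's optimal q on a is 1/2, and the value is 14·(1/2) + (-1)·(1/2) = 13/2.

13/2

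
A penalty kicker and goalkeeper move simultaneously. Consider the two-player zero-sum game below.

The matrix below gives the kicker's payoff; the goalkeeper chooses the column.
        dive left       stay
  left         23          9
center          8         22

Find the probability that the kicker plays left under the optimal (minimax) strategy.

Row minima are 9 and 8, so the kicker's maximin is 9; column maxima are 23 and 22, so the goalkeeper's minimax is 22. These differ, so the equilibrium is in mixed strategies.
Let the kicker play left with probability p. The goalkeeper is indifferent when 23p + 8(1−p) = 9p + 22(1−p), giving p = 1/2.

1/2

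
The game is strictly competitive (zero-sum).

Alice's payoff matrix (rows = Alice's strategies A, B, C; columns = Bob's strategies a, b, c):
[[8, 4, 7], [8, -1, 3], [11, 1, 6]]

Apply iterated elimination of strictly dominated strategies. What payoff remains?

Column c is strictly dominated by b for Bob (4<7, -1<3, 1<6); eliminate c.
Column a is strictly dominated by b for Bob (4<8, -1<8, 1<11); eliminate a.
Row B is strictly dominated by row A (4>-1); eliminate B.
Row C is strictly dominated by row A (4>1); eliminate C.
Only (A, b) remains, with payoff 4.

4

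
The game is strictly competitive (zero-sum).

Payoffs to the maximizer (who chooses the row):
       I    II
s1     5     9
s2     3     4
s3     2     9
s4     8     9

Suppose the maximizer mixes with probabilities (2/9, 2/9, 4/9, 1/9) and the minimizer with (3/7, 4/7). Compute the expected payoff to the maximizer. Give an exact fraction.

380/63

Against (3/7, 4/7), each row's expected payoff is s1: 51/7; s2: 25/7; s3: 6; s4: 60/7.
Taking the (2/9, 2/9, 4/9, 1/9)-weighted average: (2/9)·(51/7) + (2/9)·(25/7) + (4/9)·(6) + (1/9)·(60/7) = 380/63.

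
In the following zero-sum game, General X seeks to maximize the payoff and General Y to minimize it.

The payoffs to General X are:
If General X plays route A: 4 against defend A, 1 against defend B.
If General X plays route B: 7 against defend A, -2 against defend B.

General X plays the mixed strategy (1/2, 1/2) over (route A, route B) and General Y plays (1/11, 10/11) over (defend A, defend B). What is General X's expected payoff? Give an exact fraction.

1/22

Against (1/11, 10/11), each row's expected payoff is route A: 14/11; route B: -13/11.
Taking the (1/2, 1/2)-weighted average: (1/2)·(14/11) + (1/2)·(-13/11) = 1/22.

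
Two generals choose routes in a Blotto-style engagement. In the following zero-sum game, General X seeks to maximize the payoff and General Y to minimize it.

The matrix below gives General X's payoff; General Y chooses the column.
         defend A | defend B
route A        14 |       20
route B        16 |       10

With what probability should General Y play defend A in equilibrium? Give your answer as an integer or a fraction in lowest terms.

Row minima are 14 and 10, so General X's maximin is 14; column maxima are 16 and 20, so General Y's minimax is 16. These differ, so the equilibrium is in mixed strategies.
Let General Y play defend A with probability q. General X is indifferent when 14q + 20(1−q) = 16q + 10(1−q), giving q = 5/6.

5/6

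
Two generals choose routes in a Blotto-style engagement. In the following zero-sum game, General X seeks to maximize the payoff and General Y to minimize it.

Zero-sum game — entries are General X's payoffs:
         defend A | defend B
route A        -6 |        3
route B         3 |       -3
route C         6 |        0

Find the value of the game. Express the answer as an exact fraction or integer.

Row route B is strictly dominated by row route C, so General X never plays it.
The remaining 2×2 game on (route A, route C) × (defend A, defend B) has no saddle point. Let General X play route A with probability p; indifference gives −6p + 6(1−p) = 3p, so p = 2/5.
Similarly General Y's optimal q on defend A is 1/5, and the value is -6·(1/5) + (3)·(4/5) = 6/5.

6/5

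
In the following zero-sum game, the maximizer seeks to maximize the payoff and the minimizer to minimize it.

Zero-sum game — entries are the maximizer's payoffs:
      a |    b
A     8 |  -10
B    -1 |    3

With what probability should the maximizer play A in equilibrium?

2/11

Row minima are -10 and -1, so the maximizer's maximin is -1; column maxima are 8 and 3, so the minimizer's minimax is 3. These differ, so the equilibrium is in mixed strategies.
Let the maximizer play A with probability p. The minimizer is indifferent when 8p − (1−p) = −10p + 3(1−p), giving p = 2/11.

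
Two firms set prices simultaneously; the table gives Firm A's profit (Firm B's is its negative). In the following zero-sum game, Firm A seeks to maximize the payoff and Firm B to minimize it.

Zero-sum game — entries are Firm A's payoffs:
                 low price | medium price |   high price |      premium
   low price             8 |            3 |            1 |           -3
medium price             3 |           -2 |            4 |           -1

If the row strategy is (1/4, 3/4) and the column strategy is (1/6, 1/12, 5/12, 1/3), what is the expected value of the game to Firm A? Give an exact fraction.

3/2

Against (1/6, 1/12, 5/12, 1/3), each row's expected payoff is low price: 1; medium price: 5/3.
Taking the (1/4, 3/4)-weighted average: (1/4)·(1) + (3/4)·(5/3) = 3/2.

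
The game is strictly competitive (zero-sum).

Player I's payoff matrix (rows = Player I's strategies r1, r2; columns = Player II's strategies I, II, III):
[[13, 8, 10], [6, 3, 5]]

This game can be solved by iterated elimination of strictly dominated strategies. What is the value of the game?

Column I is strictly dominated by II for Player II (8<13, 3<6); eliminate I.
Row r2 is strictly dominated by row r1 (8>3, 10>5); eliminate r2.
Column III is strictly dominated by II for Player II (8<10); eliminate III.
Only (r1, II) remains, with payoff 8.

8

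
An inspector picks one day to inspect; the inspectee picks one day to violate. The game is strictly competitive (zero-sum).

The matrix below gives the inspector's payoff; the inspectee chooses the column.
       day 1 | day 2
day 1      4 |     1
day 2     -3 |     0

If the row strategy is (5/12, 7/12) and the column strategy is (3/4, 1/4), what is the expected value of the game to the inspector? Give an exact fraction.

1/24

Against (3/4, 1/4), each row's expected payoff is day 1: 13/4; day 2: -9/4.
Taking the (5/12, 7/12)-weighted average: (5/12)·(13/4) + (7/12)·(-9/4) = 1/24.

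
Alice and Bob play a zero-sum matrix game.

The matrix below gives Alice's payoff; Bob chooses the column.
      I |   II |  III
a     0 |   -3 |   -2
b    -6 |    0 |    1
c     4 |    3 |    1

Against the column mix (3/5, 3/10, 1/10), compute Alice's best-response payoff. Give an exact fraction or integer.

a: (0)·(3/5) + (-3)·(3/10) + (-2)·(1/10) = -11/10.
b: (-6)·(3/5) + (0)·(3/10) + (1)·(1/10) = -7/2.
c: (4)·(3/5) + (3)·(3/10) + (1)·(1/10) = 17/5.
The best pure response is c with expected payoff 17/5.

17/5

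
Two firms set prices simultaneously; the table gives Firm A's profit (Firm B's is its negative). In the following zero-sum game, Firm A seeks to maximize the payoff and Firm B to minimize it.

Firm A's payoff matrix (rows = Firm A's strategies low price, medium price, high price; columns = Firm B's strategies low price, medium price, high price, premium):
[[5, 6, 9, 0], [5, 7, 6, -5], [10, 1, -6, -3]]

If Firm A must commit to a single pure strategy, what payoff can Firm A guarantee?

The worst-case payoff for each row is low price: 0, medium price: -5, high price: -6.
The best of these is 0.

0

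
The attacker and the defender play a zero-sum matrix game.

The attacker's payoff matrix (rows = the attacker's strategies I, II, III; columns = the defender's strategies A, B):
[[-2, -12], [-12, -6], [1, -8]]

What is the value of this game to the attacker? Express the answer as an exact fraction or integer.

-34/5

Row I is strictly dominated by row III, so the attacker never plays it.
The remaining 2×2 game on (II, III) × (A, B) has no saddle point. Let the attacker play II with probability p; indifference gives −12p + (1−p) = −6p − 8(1−p), so p = 3/5.
Similarly the defender's optimal q on A is 2/15, and the value is -12·(2/15) + (-6)·(13/15) = -34/5.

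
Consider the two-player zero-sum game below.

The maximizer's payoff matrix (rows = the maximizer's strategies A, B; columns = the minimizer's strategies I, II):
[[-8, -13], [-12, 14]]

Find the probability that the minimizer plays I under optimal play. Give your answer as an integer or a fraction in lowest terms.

27/31

Row minima are -13 and -12, so the maximizer's maximin is -12; column maxima are -8 and 14, so the minimizer's minimax is -8. These differ, so the equilibrium is in mixed strategies.
Let the minimizer play I with probability q. The maximizer is indifferent when −8q − 13(1−q) = −12q + 14(1−q), giving q = 27/31.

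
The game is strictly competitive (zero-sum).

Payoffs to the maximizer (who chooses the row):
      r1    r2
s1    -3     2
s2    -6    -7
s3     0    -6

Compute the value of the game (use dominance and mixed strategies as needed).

-18/11

Row s2 is strictly dominated by row s3, so the maximizer never plays it.
The remaining 2×2 game on (s1, s3) × (r1, r2) has no saddle point. Let the maximizer play s1 with probability p; indifference gives −3p = 2p − 6(1−p), so p = 6/11.
Similarly the minimizer's optimal q on r1 is 8/11, and the value is -3·(8/11) + (2)·(3/11) = -18/11.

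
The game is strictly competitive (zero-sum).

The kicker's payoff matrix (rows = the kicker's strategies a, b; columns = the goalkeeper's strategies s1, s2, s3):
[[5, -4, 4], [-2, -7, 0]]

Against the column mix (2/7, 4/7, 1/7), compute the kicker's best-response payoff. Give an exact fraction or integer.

-2/7

a: (5)·(2/7) + (-4)·(4/7) + (4)·(1/7) = -2/7.
b: (-2)·(2/7) + (-7)·(4/7) + (0)·(1/7) = -32/7.
The best pure response is a with expected payoff -2/7.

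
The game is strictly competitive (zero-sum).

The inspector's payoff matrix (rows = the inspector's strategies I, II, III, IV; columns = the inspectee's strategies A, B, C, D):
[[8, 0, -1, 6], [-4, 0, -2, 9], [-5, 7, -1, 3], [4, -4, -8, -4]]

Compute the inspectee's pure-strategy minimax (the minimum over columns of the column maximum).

-1

The worst case (largest entry) in each column is A: 8, B: 7, C: -1, D: 9.
The best (smallest) of these is -1.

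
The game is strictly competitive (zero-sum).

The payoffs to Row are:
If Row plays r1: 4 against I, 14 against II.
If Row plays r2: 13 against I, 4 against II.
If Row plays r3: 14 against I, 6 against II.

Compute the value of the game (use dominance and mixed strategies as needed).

Row r2 is strictly dominated by row r3, so Row never plays it.
The remaining 2×2 game on (r1, r3) × (I, II) has no saddle point. Let Row play r1 with probability p; indifference gives 4p + 14(1−p) = 14p + 6(1−p), so p = 4/9.
Similarly Column's optimal q on I is 4/9, and the value is 4·(4/9) + (14)·(5/9) = 86/9.

86/9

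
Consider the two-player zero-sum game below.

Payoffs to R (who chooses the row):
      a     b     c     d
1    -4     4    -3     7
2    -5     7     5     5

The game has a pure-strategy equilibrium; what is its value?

Row minima: -4, -5 → R's maximin is -4.
Column maxima: -4, 7, 5, 7 → C's minimax is -4.
They coincide at (1, a), so the value is -4.

-4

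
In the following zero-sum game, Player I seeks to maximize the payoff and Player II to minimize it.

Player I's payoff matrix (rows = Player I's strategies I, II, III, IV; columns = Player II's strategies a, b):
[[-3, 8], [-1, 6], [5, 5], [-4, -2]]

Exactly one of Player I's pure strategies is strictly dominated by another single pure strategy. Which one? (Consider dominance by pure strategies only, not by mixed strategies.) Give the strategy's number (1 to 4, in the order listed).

Compare IV with I: -3 > -4, 8 > -2.
So I strictly dominates IV for Player I; IV is strictly dominated.

4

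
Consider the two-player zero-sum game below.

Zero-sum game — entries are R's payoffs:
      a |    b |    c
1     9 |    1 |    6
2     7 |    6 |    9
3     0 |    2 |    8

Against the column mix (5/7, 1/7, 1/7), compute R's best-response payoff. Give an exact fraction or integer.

52/7

1: (9)·(5/7) + (1)·(1/7) + (6)·(1/7) = 52/7.
2: (7)·(5/7) + (6)·(1/7) + (9)·(1/7) = 50/7.
3: (0)·(5/7) + (2)·(1/7) + (8)·(1/7) = 10/7.
The best pure response is 1 with expected payoff 52/7.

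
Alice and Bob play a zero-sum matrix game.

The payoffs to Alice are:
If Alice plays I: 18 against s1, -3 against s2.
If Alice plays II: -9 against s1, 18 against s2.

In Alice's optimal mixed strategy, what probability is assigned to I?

Row minima are -3 and -9, so Alice's maximin is -3; column maxima are 18 and 18, so Bob's minimax is 18. These differ, so the equilibrium is in mixed strategies.
Let Alice play I with probability p. Bob is indifferent when 18p − 9(1−p) = −3p + 18(1−p), giving p = 9/16.

9/16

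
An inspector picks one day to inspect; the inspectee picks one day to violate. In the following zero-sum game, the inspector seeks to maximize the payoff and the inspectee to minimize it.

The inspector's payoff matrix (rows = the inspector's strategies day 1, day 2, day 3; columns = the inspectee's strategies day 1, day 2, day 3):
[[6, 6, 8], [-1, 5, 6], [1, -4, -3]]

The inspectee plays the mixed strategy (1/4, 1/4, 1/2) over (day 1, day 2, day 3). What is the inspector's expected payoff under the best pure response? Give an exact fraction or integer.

7

day 1: (6)·(1/4) + (6)·(1/4) + (8)·(1/2) = 7.
day 2: (-1)·(1/4) + (5)·(1/4) + (6)·(1/2) = 4.
day 3: (1)·(1/4) + (-4)·(1/4) + (-3)·(1/2) = -9/4.
The best pure response is day 1 with expected payoff 7.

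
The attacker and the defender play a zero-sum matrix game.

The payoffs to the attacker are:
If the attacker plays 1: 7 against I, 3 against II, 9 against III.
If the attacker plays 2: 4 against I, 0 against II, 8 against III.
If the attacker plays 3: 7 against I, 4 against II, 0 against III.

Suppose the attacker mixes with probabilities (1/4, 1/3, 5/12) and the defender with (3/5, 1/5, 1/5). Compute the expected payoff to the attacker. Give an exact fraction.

Against (3/5, 1/5, 1/5), each row's expected payoff is 1: 33/5; 2: 4; 3: 5.
Taking the (1/4, 1/3, 5/12)-weighted average: (1/4)·(33/5) + (1/3)·(4) + (5/12)·(5) = 76/15.

76/15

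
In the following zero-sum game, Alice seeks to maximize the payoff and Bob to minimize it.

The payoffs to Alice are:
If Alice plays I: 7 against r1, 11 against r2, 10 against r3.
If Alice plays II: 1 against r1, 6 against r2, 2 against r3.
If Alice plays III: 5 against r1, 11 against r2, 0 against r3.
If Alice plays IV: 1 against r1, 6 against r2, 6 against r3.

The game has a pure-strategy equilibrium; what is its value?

Row minima: 7, 1, 0, 1 → Alice's maximin is 7.
Column maxima: 7, 11, 10 → Bob's minimax is 7.
They coincide at (I, r1), so the value is 7.

7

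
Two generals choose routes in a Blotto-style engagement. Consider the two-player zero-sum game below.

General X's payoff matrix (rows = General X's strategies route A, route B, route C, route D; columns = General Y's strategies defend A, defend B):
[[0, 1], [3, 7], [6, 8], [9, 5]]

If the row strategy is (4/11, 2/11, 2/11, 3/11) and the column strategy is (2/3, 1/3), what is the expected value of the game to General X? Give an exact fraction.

Against (2/3, 1/3), each row's expected payoff is route A: 1/3; route B: 13/3; route C: 20/3; route D: 23/3.
Taking the (4/11, 2/11, 2/11, 3/11)-weighted average: (4/11)·(1/3) + (2/11)·(13/3) + (2/11)·(20/3) + (3/11)·(23/3) = 139/33.

139/33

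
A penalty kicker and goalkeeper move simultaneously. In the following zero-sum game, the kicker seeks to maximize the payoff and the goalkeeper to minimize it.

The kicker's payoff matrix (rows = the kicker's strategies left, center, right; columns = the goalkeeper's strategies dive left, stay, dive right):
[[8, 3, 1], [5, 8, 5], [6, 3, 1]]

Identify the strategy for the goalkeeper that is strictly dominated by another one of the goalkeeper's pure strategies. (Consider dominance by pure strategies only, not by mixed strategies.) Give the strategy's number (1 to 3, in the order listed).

2

The goalkeeper prefers columns that give the kicker less. Compare stay with dive right: 1 < 3, 5 < 8, 1 < 3.
So dive right strictly dominates stay for the goalkeeper; stay is strictly dominated.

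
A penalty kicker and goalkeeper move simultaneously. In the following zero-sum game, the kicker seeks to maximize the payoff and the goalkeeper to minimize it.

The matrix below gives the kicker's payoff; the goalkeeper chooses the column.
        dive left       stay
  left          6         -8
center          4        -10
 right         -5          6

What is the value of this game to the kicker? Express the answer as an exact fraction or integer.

-4/25

Row center is strictly dominated by row left, so the kicker never plays it.
The remaining 2×2 game on (left, right) × (dive left, stay) has no saddle point. Let the kicker play left with probability p; indifference gives 6p − 5(1−p) = −8p + 6(1−p), so p = 11/25.
Similarly the goalkeeper's optimal q on dive left is 14/25, and the value is 6·(14/25) + (-8)·(11/25) = -4/25.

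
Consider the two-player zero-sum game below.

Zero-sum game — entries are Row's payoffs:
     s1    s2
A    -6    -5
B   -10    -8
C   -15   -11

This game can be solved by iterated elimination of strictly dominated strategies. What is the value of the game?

-6

Column s2 is strictly dominated by s1 for Column (-6<-5, -10<-8, -15<-11); eliminate s2.
Row C is strictly dominated by row A (-6>-15); eliminate C.
Row B is strictly dominated by row A (-6>-10); eliminate B.
Only (A, s1) remains, with payoff -6.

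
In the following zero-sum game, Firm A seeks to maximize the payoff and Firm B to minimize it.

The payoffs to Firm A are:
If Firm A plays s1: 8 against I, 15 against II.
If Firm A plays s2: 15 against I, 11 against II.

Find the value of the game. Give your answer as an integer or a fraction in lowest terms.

137/11

Row minima are 8 and 11, so Firm A's maximin is 11; column maxima are 15 and 15, so Firm B's minimax is 15. These differ, so the equilibrium is in mixed strategies.
Let Firm A play s1 with probability p. Firm B is indifferent when 8p + 15(1−p) = 15p + 11(1−p), giving p = 4/11.
Let Firm B play I with probability q. Firm A is indifferent when 8q + 15(1−q) = 15q + 11(1−q), giving q = 4/11.
The value is 8·(4/11) + (15)·(7/11) = 137/11.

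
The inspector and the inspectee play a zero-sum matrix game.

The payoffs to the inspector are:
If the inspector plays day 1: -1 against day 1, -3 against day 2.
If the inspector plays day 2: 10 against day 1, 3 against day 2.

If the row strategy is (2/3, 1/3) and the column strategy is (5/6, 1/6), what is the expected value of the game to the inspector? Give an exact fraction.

Against (5/6, 1/6), each row's expected payoff is day 1: -4/3; day 2: 53/6.
Taking the (2/3, 1/3)-weighted average: (2/3)·(-4/3) + (1/3)·(53/6) = 37/18.

37/18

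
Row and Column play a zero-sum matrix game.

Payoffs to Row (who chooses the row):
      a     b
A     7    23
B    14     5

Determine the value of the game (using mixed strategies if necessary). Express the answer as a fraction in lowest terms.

287/25

Row minima are 7 and 5, so Row's maximin is 7; column maxima are 14 and 23, so Column's minimax is 14. These differ, so the equilibrium is in mixed strategies.
Let Row play A with probability p. Column is indifferent when 7p + 14(1−p) = 23p + 5(1−p), giving p = 9/25.
Let Column play a with probability q. Row is indifferent when 7q + 23(1−q) = 14q + 5(1−q), giving q = 18/25.
The value is 7·(18/25) + (23)·(7/25) = 287/25.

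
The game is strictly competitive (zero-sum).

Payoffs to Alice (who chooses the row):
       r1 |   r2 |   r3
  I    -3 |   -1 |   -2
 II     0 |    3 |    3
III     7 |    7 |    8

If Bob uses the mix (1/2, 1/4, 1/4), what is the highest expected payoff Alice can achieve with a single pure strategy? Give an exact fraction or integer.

I: (-3)·(1/2) + (-1)·(1/4) + (-2)·(1/4) = -9/4.
II: (0)·(1/2) + (3)·(1/4) + (3)·(1/4) = 3/2.
III: (7)·(1/2) + (7)·(1/4) + (8)·(1/4) = 29/4.
The best pure response is III with expected payoff 29/4.

29/4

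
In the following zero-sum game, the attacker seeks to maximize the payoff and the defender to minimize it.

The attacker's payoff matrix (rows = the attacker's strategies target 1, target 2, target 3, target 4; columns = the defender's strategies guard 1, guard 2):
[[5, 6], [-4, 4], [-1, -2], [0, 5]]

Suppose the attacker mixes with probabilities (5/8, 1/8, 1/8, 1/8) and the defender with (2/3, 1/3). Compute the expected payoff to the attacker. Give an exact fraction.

77/24

Against (2/3, 1/3), each row's expected payoff is target 1: 16/3; target 2: -4/3; target 3: -4/3; target 4: 5/3.
Taking the (5/8, 1/8, 1/8, 1/8)-weighted average: (5/8)·(16/3) + (1/8)·(-4/3) + (1/8)·(-4/3) + (1/8)·(5/3) = 77/24.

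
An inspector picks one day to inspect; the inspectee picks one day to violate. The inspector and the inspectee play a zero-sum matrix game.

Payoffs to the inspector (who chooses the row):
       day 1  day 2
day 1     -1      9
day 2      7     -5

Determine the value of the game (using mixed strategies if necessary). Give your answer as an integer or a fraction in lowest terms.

Row minima are -1 and -5, so the inspector's maximin is -1; column maxima are 7 and 9, so the inspectee's minimax is 7. These differ, so the equilibrium is in mixed strategies.
Let the inspector play day 1 with probability p. The inspectee is indifferent when −p + 7(1−p) = 9p − 5(1−p), giving p = 6/11.
Let the inspectee play day 1 with probability q. The inspector is indifferent when −q + 9(1−q) = 7q − 5(1−q), giving q = 7/11.
The value is -1·(7/11) + (9)·(4/11) = 29/11.

29/11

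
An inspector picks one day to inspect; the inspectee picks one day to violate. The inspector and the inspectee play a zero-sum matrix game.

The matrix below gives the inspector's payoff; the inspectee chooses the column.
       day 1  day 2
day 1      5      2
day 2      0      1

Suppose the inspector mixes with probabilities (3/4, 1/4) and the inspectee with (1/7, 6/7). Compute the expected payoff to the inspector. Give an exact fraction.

57/28

Against (1/7, 6/7), each row's expected payoff is day 1: 17/7; day 2: 6/7.
Taking the (3/4, 1/4)-weighted average: (3/4)·(17/7) + (1/4)·(6/7) = 57/28.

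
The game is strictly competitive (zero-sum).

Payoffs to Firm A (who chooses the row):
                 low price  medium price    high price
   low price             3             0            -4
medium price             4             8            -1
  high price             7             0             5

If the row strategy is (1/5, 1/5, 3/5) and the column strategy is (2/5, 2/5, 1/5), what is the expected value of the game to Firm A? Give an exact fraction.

82/25

Against (2/5, 2/5, 1/5), each row's expected payoff is low price: 2/5; medium price: 23/5; high price: 19/5.
Taking the (1/5, 1/5, 3/5)-weighted average: (1/5)·(2/5) + (1/5)·(23/5) + (3/5)·(19/5) = 82/25.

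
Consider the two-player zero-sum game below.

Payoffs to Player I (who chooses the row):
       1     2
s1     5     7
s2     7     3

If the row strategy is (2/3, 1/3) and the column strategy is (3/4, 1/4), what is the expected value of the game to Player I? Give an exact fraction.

17/3

Against (3/4, 1/4), each row's expected payoff is s1: 11/2; s2: 6.
Taking the (2/3, 1/3)-weighted average: (2/3)·(11/2) + (1/3)·(6) = 17/3.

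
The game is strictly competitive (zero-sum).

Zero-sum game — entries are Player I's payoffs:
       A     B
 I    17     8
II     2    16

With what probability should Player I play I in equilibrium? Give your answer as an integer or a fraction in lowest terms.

Row minima are 8 and 2, so Player I's maximin is 8; column maxima are 17 and 16, so Player II's minimax is 16. These differ, so the equilibrium is in mixed strategies.
Let Player I play I with probability p. Player II is indifferent when 17p + 2(1−p) = 8p + 16(1−p), giving p = 14/23.

14/23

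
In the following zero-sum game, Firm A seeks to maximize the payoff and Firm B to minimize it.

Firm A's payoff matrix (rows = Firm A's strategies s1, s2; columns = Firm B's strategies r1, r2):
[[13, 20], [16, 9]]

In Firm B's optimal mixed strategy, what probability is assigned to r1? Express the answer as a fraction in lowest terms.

Row minima are 13 and 9, so Firm A's maximin is 13; column maxima are 16 and 20, so Firm B's minimax is 16. These differ, so the equilibrium is in mixed strategies.
Let Firm B play r1 with probability q. Firm A is indifferent when 13q + 20(1−q) = 16q + 9(1−q), giving q = 11/14.

11/14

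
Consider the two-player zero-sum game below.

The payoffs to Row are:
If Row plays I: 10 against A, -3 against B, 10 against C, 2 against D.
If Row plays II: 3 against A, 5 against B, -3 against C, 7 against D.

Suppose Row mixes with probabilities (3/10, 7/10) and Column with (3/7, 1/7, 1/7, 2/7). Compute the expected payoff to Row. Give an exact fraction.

Against (3/7, 1/7, 1/7, 2/7), each row's expected payoff is I: 41/7; II: 25/7.
Taking the (3/10, 7/10)-weighted average: (3/10)·(41/7) + (7/10)·(25/7) = 149/35.

149/35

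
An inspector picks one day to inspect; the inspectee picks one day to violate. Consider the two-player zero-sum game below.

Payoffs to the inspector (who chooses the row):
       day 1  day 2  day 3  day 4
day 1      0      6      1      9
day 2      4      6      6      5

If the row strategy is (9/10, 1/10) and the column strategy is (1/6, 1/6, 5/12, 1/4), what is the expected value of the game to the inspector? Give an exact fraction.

461/120

Against (1/6, 1/6, 5/12, 1/4), each row's expected payoff is day 1: 11/3; day 2: 65/12.
Taking the (9/10, 1/10)-weighted average: (9/10)·(11/3) + (1/10)·(65/12) = 461/120.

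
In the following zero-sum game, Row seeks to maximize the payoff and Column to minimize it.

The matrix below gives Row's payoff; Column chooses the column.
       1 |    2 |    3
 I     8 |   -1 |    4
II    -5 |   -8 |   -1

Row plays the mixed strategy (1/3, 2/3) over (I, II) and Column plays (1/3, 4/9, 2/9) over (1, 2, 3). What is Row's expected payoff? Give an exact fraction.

-70/27

Against (1/3, 4/9, 2/9), each row's expected payoff is I: 28/9; II: -49/9.
Taking the (1/3, 2/3)-weighted average: (1/3)·(28/9) + (2/3)·(-49/9) = -70/27.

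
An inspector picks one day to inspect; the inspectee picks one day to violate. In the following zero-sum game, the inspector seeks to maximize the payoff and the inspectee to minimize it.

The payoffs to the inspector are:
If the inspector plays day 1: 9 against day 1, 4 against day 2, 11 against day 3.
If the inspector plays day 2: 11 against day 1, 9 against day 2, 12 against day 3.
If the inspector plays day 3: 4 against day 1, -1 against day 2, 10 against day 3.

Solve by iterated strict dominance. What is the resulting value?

9

Row day 3 is strictly dominated by row day 1 (9>4, 4>-1, 11>10); eliminate day 3.
Column day 3 is strictly dominated by day 1 for the inspectee (9<11, 11<12); eliminate day 3.
Column day 1 is strictly dominated by day 2 for the inspectee (4<9, 9<11); eliminate day 1.
Row day 1 is strictly dominated by row day 2 (9>4); eliminate day 1.
Only (day 2, day 2) remains, with payoff 9.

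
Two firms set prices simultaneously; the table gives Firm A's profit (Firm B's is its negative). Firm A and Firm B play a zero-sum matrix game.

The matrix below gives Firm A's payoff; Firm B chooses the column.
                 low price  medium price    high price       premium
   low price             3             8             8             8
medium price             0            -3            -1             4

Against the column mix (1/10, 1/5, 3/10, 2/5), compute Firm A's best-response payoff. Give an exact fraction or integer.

low price: (3)·(1/10) + (8)·(1/5) + (8)·(3/10) + (8)·(2/5) = 15/2.
medium price: (0)·(1/10) + (-3)·(1/5) + (-1)·(3/10) + (4)·(2/5) = 7/10.
The best pure response is low price with expected payoff 15/2.

15/2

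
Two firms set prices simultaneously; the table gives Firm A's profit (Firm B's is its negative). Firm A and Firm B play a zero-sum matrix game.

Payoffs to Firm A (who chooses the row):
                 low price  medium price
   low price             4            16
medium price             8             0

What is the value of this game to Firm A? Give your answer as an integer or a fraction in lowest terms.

Row minima are 4 and 0, so Firm A's maximin is 4; column maxima are 8 and 16, so Firm B's minimax is 8. These differ, so the equilibrium is in mixed strategies.
Let Firm A play low price with probability p. Firm B is indifferent when 4p + 8(1−p) = 16p, giving p = 2/5.
Let Firm B play low price with probability q. Firm A is indifferent when 4q + 16(1−q) = 8q, giving q = 4/5.
The value is 4·(4/5) + (16)·(1/5) = 32/5.

32/5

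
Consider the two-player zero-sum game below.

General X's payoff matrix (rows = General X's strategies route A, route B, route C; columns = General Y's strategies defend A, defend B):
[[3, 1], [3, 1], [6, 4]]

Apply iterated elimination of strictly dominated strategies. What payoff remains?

4

Column defend A is strictly dominated by defend B for General Y (1<3, 1<3, 4<6); eliminate defend A.
Row route B is strictly dominated by row route C (4>1); eliminate route B.
Row route A is strictly dominated by row route C (4>1); eliminate route A.
Only (route C, defend B) remains, with payoff 4.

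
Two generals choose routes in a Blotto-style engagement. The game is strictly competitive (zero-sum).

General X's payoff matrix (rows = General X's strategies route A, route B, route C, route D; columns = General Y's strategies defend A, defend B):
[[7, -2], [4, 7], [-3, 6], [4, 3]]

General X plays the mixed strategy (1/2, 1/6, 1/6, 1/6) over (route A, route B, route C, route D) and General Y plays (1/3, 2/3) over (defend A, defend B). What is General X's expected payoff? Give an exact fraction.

23/9

Against (1/3, 2/3), each row's expected payoff is route A: 1; route B: 6; route C: 3; route D: 10/3.
Taking the (1/2, 1/6, 1/6, 1/6)-weighted average: (1/2)·(1) + (1/6)·(6) + (1/6)·(3) + (1/6)·(10/3) = 23/9.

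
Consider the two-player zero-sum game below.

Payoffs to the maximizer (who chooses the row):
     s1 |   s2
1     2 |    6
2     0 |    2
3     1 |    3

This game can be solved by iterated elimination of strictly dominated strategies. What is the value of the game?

2

Column s2 is strictly dominated by s1 for the minimizer (2<6, 0<2, 1<3); eliminate s2.
Row 2 is strictly dominated by row 1 (2>0); eliminate 2.
Row 3 is strictly dominated by row 1 (2>1); eliminate 3.
Only (1, s1) remains, with payoff 2.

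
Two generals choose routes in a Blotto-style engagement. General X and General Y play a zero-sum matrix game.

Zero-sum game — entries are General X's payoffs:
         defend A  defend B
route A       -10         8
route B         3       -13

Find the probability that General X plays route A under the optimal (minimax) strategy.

Row minima are -10 and -13, so General X's maximin is -10; column maxima are 3 and 8, so General Y's minimax is 3. These differ, so the equilibrium is in mixed strategies.
Let General X play route A with probability p. General Y is indifferent when −10p + 3(1−p) = 8p − 13(1−p), giving p = 8/17.

8/17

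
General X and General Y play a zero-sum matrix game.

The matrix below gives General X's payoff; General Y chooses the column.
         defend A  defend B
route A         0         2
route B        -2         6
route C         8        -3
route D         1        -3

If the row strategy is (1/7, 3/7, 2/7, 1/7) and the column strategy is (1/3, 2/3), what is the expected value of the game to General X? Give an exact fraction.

Against (1/3, 2/3), each row's expected payoff is route A: 4/3; route B: 10/3; route C: 2/3; route D: -5/3.
Taking the (1/7, 3/7, 2/7, 1/7)-weighted average: (1/7)·(4/3) + (3/7)·(10/3) + (2/7)·(2/3) + (1/7)·(-5/3) = 11/7.

11/7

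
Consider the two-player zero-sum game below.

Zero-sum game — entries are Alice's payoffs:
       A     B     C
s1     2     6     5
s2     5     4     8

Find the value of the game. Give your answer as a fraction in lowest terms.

22/5

Column C is strictly dominated by A for Bob (it gives Alice more in every row).
The remaining 2×2 game on (s1, s2) × (A, B) has no saddle point. Let Alice play s1 with probability p; indifference gives 2p + 5(1−p) = 6p + 4(1−p), so p = 1/5.
Similarly Bob's optimal q on A is 2/5, and the value is 2·(2/5) + (6)·(3/5) = 22/5.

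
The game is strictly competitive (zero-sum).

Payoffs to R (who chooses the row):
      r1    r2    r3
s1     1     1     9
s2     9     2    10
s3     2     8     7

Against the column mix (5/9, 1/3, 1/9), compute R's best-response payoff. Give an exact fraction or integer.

61/9

s1: (1)·(5/9) + (1)·(1/3) + (9)·(1/9) = 17/9.
s2: (9)·(5/9) + (2)·(1/3) + (10)·(1/9) = 61/9.
s3: (2)·(5/9) + (8)·(1/3) + (7)·(1/9) = 41/9.
The best pure response is s2 with expected payoff 61/9.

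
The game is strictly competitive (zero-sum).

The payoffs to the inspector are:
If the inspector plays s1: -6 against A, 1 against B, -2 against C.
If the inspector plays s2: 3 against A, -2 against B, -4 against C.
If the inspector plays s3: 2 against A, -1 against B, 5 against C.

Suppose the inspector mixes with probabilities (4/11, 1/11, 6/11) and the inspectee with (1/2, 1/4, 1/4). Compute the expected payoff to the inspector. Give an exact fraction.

Against (1/2, 1/4, 1/4), each row's expected payoff is s1: -13/4; s2: 0; s3: 2.
Taking the (4/11, 1/11, 6/11)-weighted average: (4/11)·(-13/4) + (1/11)·(0) + (6/11)·(2) = -1/11.

-1/11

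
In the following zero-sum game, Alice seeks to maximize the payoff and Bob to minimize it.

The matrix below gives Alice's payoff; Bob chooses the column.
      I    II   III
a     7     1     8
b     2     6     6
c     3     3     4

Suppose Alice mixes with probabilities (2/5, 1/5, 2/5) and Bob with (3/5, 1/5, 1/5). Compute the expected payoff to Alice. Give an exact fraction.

Against (3/5, 1/5, 1/5), each row's expected payoff is a: 6; b: 18/5; c: 16/5.
Taking the (2/5, 1/5, 2/5)-weighted average: (2/5)·(6) + (1/5)·(18/5) + (2/5)·(16/5) = 22/5.

22/5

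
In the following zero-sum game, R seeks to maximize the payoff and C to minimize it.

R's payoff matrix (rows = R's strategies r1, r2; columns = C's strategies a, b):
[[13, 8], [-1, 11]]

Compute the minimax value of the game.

151/17

Row minima are 8 and -1, so R's maximin is 8; column maxima are 13 and 11, so C's minimax is 11. These differ, so the equilibrium is in mixed strategies.
Let R play r1 with probability p. C is indifferent when 13p − (1−p) = 8p + 11(1−p), giving p = 12/17.
Let C play a with probability q. R is indifferent when 13q + 8(1−q) = −q + 11(1−q), giving q = 3/17.
The value is 13·(3/17) + (8)·(14/17) = 151/17.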